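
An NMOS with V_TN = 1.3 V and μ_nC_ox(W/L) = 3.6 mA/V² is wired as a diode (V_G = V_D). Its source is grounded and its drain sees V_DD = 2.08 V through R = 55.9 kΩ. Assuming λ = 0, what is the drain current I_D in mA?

With gate tied to drain, V_GS = V_DS ≥ V_GS − V_TN, so the device is in saturation.
KCL at the drain: ½ k_n (V_GS − V_TN)² = (V_DD − V_GS)/R.
Let x = V_GS − 1.3. Then 101 x² + x − 0.78 = 0, giving x = 0.0832 V (positive root), so V_GS = 1.38 V.
I_D = (V_DD − V_GS)/R = (2.08 − 1.38) / 55.9 = 0.0125 mA.

I_D = 0.0125 mA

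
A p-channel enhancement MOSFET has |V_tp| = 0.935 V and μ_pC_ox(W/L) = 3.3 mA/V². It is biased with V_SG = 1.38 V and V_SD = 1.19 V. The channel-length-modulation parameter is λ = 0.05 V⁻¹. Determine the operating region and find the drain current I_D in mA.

V_ov = V_SG − |V_tp| = 1.38 − 0.935 = 0.445 V.
Since V_SD = 1.19 V ≥ V_ov = 0.445 V, the device is in saturation.
I_D = ½ k_p V_ov² (1 + λ V_SD) = 0.5 × 3.3 × 0.445² × (1 + 0.05 × 1.19) = 0.346 mA.

Saturation; I_D = 0.346 mA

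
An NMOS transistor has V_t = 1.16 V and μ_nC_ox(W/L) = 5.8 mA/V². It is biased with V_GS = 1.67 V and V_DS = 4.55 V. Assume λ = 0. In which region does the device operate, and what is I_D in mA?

V_ov = V_GS − V_t = 1.67 − 1.16 = 0.51 V.
Since V_DS = 4.55 V ≥ V_ov = 0.51 V, the device is in saturation.
I_D = ½ k_n V_ov² = 0.5 × 5.8 × 0.51² = 0.754 mA.

Saturation; I_D = 0.754 mA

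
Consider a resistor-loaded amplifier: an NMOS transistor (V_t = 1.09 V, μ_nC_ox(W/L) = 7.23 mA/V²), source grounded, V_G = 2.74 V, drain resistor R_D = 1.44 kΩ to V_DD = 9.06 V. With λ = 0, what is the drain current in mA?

V_GS = V_G = 2.74 V, so V_ov = 2.74 − 1.09 = 1.65 V.
Assume saturation: I_D = ½ k_n V_ov² = 0.5 × 7.23 × 1.65² = 9.84 mA, giving V_DS = V_DD − I_D R_D = 9.06 − 9.84 × 1.44 = -5.11 V.
But -5.11 V < V_ov = 1.65 V, so the device is actually in triode.
In triode I_D = k_n[V_ov V_DS − ½ V_DS²] and I_D = (V_DD − V_DS)/R_D. Equating: 5.21 V_DS² − 18.18 V_DS + 9.06 = 0, giving V_DS = 0.602 V (the root below V_ov).
I_D = (9.06 − 0.602) / 1.44 = 5.87 mA.

I_D = 5.87 mA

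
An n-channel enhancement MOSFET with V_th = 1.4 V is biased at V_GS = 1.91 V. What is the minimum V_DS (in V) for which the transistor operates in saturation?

V_DS,sat = 0.510 V

The boundary between triode and saturation is V_DS = V_GS − V_th = V_ov.
V_ov = 1.91 − 1.4 = 0.51 V.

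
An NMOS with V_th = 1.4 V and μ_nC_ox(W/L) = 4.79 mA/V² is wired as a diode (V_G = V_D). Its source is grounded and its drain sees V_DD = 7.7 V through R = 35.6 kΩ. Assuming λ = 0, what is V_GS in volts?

With gate tied to drain, V_GS = V_DS ≥ V_GS − V_th, so the device is in saturation.
KCL at the drain: ½ k_n (V_GS − V_th)² = (V_DD − V_GS)/R.
Let x = V_GS − 1.4. Then 85.3 x² + x − 6.3 = 0, giving x = 0.266 V (positive root), so V_GS = 1.67 V.
I_D = (V_DD − V_GS)/R = (7.7 − 1.67) / 35.6 = 0.169 mA.

V_GS = 1.67 V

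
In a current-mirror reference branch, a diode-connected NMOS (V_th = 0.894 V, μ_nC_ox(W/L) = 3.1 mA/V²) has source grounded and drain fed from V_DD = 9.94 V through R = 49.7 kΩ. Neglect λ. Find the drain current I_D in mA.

With gate tied to drain, V_GS = V_DS ≥ V_GS − V_th, so the device is in saturation.
KCL at the drain: ½ k_n (V_GS − V_th)² = (V_DD − V_GS)/R.
Let x = V_GS − 0.894. Then 77 x² + x − 9.046 = 0, giving x = 0.336 V (positive root), so V_GS = 1.23 V.
I_D = (V_DD − V_GS)/R = (9.94 − 1.23) / 49.7 = 0.175 mA.

I_D = 0.175 mA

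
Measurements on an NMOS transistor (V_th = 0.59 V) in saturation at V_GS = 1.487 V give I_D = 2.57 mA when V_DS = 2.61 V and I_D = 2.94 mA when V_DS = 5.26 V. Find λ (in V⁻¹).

With V_GS fixed, I_D ∝ (1 + λ V_DS) in saturation, so I_D2/I_D1 = (1 + λ V_DS2)/(1 + λ V_DS1).
2.94/2.57 = 1.144 = (1 + 5.26 λ)/(1 + 2.61 λ).
Solving: λ (I_D1 V_DS2 − I_D2 V_DS1) = I_D2 − I_D1, so λ = (2.94 − 2.57) / (2.57 × 5.26 − 2.94 × 2.61) = 0.37 / 5.84 = 0.0633 V⁻¹.

λ = 0.0633 V⁻¹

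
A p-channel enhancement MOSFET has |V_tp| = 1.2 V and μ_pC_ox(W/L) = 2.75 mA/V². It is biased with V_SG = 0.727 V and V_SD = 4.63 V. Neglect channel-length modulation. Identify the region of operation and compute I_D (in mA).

Cutoff; I_D = 0 mA

V_SG = 0.727 V < |V_tp| = 1.2 V, so the transistor is in cutoff.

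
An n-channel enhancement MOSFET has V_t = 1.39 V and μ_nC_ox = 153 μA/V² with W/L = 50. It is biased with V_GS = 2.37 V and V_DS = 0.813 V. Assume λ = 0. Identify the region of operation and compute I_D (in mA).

k_n = μ_nC_ox · (W/L) = 7.65 mA/V².
V_ov = V_GS − V_t = 2.37 − 1.39 = 0.98 V.
Since V_DS = 0.813 V < V_ov = 0.98 V, the device is in the triode region.
I_D = k_n [V_ov · V_DS − ½ V_DS²] = 7.65 × [0.98 × 0.813 − 0.5 × 0.813²] = 3.57 mA.

Triode; I_D = 3.57 mA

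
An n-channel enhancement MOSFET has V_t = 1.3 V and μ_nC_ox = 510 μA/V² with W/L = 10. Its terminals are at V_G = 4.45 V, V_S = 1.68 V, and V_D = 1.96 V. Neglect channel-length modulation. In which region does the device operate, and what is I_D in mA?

Triode; I_D = 1.90 mA

V_GS = V_G − V_S = 4.45 − 1.68 = 2.77 V; V_DS = V_D − V_S = 1.96 − 1.68 = 0.28 V.
k_n = μ_nC_ox · (W/L) = 5.1 mA/V².
V_ov = V_GS − V_t = 2.77 − 1.3 = 1.47 V.
Since V_DS = 0.28 V < V_ov = 1.47 V, the device is in the triode region.
I_D = k_n [V_ov · V_DS − ½ V_DS²] = 5.1 × [1.47 × 0.28 − 0.5 × 0.28²] = 1.9 mA.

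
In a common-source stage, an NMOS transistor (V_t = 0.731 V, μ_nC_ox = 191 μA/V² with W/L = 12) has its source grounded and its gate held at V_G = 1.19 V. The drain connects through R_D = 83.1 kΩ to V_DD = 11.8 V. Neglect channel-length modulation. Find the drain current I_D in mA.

I_D = 0.140 mA

V_GS = V_G = 1.19 V, so V_ov = 1.19 − 0.731 = 0.459 V.
k_n = μ_nC_ox · (W/L) = 2.292 mA/V².
Assume saturation: I_D = ½ k_n V_ov² = 0.5 × 2.292 × 0.459² = 0.241 mA, giving V_DS = V_DD − I_D R_D = 11.8 − 0.241 × 83.1 = -8.26 V.
But -8.26 V < V_ov = 0.459 V, so the device is actually in triode.
In triode I_D = k_n[V_ov V_DS − ½ V_DS²] and I_D = (V_DD − V_DS)/R_D. Equating: 95.2 V_DS² − 88.42 V_DS + 11.8 = 0, giving V_DS = 0.162 V (the root below V_ov).
I_D = (11.8 − 0.162) / 83.1 = 0.14 mA.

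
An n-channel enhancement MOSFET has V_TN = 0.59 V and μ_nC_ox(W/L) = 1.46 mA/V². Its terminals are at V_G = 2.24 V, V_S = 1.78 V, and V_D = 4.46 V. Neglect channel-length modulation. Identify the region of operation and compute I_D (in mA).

Cutoff; I_D = 0 mA

V_GS = V_G − V_S = 2.24 − 1.78 = 0.46 V; V_DS = V_D − V_S = 4.46 − 1.78 = 2.68 V.
V_GS = 0.46 V < V_TN = 0.59 V, so the transistor is in cutoff.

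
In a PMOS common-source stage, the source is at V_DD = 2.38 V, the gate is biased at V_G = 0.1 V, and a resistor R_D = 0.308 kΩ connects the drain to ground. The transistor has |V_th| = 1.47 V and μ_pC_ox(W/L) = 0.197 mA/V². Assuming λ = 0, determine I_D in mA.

V_SG = V_DD − V_G = 2.38 − 0.1 = 2.28 V, so V_ov = 2.28 − 1.47 = 0.81 V.
Assume saturation: I_D = ½ k_p V_ov² = 0.5 × 0.197 × 0.81² = 0.0646 mA, giving V_SD = V_DD − I_D R_D = 2.38 − 0.0646 × 0.308 = 2.36 V.
V_SD = 2.36 V ≥ V_ov = 0.81 V, confirming saturation.

I_D = 0.0646 mA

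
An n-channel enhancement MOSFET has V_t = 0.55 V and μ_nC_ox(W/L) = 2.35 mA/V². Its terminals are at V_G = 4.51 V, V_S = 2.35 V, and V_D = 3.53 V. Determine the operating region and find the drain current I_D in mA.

V_GS = V_G − V_S = 4.51 − 2.35 = 2.16 V; V_DS = V_D − V_S = 3.53 − 2.35 = 1.18 V.
V_ov = V_GS − V_t = 2.16 − 0.55 = 1.61 V.
Since V_DS = 1.18 V < V_ov = 1.61 V, the device is in the triode region.
I_D = k_n [V_ov · V_DS − ½ V_DS²] = 2.35 × [1.61 × 1.18 − 0.5 × 1.18²] = 2.83 mA.

Triode; I_D = 2.83 mA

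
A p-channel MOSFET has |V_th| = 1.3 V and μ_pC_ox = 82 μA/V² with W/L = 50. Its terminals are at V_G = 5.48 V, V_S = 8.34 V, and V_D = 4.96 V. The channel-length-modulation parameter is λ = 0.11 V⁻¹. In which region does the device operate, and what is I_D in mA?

Saturation; I_D = 6.84 mA

V_SG = V_S − V_G = 8.34 − 5.48 = 2.86 V; V_SD = V_S − V_D = 8.34 − 4.96 = 3.38 V.
k_p = μ_pC_ox · (W/L) = 4.1 mA/V².
V_ov = V_SG − |V_th| = 2.86 − 1.3 = 1.56 V.
Since V_SD = 3.38 V ≥ V_ov = 1.56 V, the device is in saturation.
I_D = ½ k_p V_ov² (1 + λ V_SD) = 0.5 × 4.1 × 1.56² × (1 + 0.11 × 3.38) = 6.84 mA.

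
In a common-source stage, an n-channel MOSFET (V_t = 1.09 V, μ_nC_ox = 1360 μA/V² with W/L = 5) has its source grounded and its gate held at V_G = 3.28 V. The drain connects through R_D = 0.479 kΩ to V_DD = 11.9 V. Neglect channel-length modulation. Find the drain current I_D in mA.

V_GS = V_G = 3.28 V, so V_ov = 3.28 − 1.09 = 2.19 V.
k_n = μ_nC_ox · (W/L) = 6.8 mA/V².
Assume saturation: I_D = ½ k_n V_ov² = 0.5 × 6.8 × 2.19² = 16.3 mA, giving V_DS = V_DD − I_D R_D = 11.9 − 16.3 × 0.479 = 4.09 V.
V_DS = 4.09 V ≥ V_ov = 2.19 V, confirming saturation.

I_D = 16.3 mA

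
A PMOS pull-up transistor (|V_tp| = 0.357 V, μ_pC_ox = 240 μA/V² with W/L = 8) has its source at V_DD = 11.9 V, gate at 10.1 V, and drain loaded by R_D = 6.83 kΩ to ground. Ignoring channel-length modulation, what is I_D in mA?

I_D = 1.62 mA

V_SG = V_DD − V_G = 11.9 − 10.1 = 1.8 V, so V_ov = 1.8 − 0.357 = 1.44 V.
k_p = μ_pC_ox · (W/L) = 1.92 mA/V².
Assume saturation: I_D = ½ k_p V_ov² = 0.5 × 1.92 × 1.44² = 2 mA, giving V_SD = V_DD − I_D R_D = 11.9 − 2 × 6.83 = -1.75 V.
But -1.75 V < V_ov = 1.44 V, so the device is actually in triode.
In triode I_D = k_p[V_ov V_SD − ½ V_SD²] and I_D = (V_DD − V_SD)/R_D. Equating: 6.56 V_SD² − 19.92 V_SD + 11.9 = 0, giving V_SD = 0.817 V (the root below V_ov).
I_D = (11.9 − 0.817) / 6.83 = 1.62 mA.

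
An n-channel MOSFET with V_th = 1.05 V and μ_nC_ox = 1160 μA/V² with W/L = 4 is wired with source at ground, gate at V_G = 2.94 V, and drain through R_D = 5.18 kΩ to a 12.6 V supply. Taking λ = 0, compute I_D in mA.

I_D = 2.38 mA

V_GS = V_G = 2.94 V, so V_ov = 2.94 − 1.05 = 1.89 V.
k_n = μ_nC_ox · (W/L) = 4.64 mA/V².
Assume saturation: I_D = ½ k_n V_ov² = 0.5 × 4.64 × 1.89² = 8.29 mA, giving V_DS = V_DD − I_D R_D = 12.6 − 8.29 × 5.18 = -30.3 V.
But -30.3 V < V_ov = 1.89 V, so the device is actually in triode.
In triode I_D = k_n[V_ov V_DS − ½ V_DS²] and I_D = (V_DD − V_DS)/R_D. Equating: 12 V_DS² − 46.43 V_DS + 12.6 = 0, giving V_DS = 0.294 V (the root below V_ov).
I_D = (12.6 − 0.294) / 5.18 = 2.38 mA.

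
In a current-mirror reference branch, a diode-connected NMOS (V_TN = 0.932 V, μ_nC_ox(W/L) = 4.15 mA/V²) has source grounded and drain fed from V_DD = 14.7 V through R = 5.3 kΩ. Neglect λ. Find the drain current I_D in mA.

With gate tied to drain, V_GS = V_DS ≥ V_GS − V_TN, so the device is in saturation.
KCL at the drain: ½ k_n (V_GS − V_TN)² = (V_DD − V_GS)/R.
Let x = V_GS − 0.932. Then 11 x² + x − 13.77 = 0, giving x = 1.07 V (positive root), so V_GS = 2.01 V.
I_D = (V_DD − V_GS)/R = (14.7 − 2.01) / 5.3 = 2.4 mA.

I_D = 2.40 mA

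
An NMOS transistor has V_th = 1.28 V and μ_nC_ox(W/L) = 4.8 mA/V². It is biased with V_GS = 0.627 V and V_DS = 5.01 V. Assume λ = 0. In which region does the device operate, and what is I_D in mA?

Cutoff; I_D = 0 mA

V_GS = 0.627 V < V_th = 1.28 V, so the transistor is in cutoff.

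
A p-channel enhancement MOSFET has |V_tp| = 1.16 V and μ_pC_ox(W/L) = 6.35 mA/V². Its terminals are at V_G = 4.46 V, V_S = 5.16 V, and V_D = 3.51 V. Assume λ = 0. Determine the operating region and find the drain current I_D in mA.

Cutoff; I_D = 0 mA

V_SG = V_S − V_G = 5.16 − 4.46 = 0.7 V; V_SD = V_S − V_D = 5.16 − 3.51 = 1.65 V.
V_SG = 0.7 V < |V_tp| = 1.16 V, so the transistor is in cutoff.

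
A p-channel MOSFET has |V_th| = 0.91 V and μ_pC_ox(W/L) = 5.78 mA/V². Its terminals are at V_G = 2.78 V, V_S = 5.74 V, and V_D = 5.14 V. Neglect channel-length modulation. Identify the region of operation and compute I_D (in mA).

V_SG = V_S − V_G = 5.74 − 2.78 = 2.96 V; V_SD = V_S − V_D = 5.74 − 5.14 = 0.6 V.
V_ov = V_SG − |V_th| = 2.96 − 0.91 = 2.05 V.
Since V_SD = 0.6 V < V_ov = 2.05 V, the device is in the triode region.
I_D = k_p [V_ov · V_SD − ½ V_SD²] = 5.78 × [2.05 × 0.6 − 0.5 × 0.6²] = 6.07 mA.

Triode; I_D = 6.07 mA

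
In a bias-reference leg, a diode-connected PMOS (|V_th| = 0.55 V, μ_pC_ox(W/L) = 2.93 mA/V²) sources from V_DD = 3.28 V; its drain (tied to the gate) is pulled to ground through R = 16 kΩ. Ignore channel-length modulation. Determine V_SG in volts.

V_SG = 0.871 V

With gate tied to drain, V_SG = V_SD ≥ V_SG − |V_th|, so the device is in saturation.
KCL at the drain: ½ k_p (V_SG − |V_th|)² = (V_DD − V_SG)/R.
Let x = V_SG − 0.55. Then 23.4 x² + x − 2.73 = 0, giving x = 0.321 V (positive root), so V_SG = 0.871 V.
I_D = (V_DD − V_SG)/R = (3.28 − 0.871) / 16 = 0.151 mA.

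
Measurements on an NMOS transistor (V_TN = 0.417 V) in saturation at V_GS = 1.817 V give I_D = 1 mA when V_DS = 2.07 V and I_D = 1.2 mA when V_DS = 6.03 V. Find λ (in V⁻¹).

λ = 0.0564 V⁻¹

With V_GS fixed, I_D ∝ (1 + λ V_DS) in saturation, so I_D2/I_D1 = (1 + λ V_DS2)/(1 + λ V_DS1).
1.2/1 = 1.2 = (1 + 6.03 λ)/(1 + 2.07 λ).
Solving: λ (I_D1 V_DS2 − I_D2 V_DS1) = I_D2 − I_D1, so λ = (1.2 − 1) / (1 × 6.03 − 1.2 × 2.07) = 0.2 / 3.55 = 0.0564 V⁻¹.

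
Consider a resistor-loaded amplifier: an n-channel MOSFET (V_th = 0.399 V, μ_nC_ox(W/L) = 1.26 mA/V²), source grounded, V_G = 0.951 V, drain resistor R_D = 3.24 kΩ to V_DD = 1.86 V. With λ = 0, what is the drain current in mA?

V_GS = V_G = 0.951 V, so V_ov = 0.951 − 0.399 = 0.552 V.
Assume saturation: I_D = ½ k_n V_ov² = 0.5 × 1.26 × 0.552² = 0.192 mA, giving V_DS = V_DD − I_D R_D = 1.86 − 0.192 × 3.24 = 1.24 V.
V_DS = 1.24 V ≥ V_ov = 0.552 V, confirming saturation.

I_D = 0.192 mA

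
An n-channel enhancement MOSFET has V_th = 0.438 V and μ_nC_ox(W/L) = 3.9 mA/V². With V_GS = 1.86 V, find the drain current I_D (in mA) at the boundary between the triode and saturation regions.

I_D = 3.94 mA

At the boundary V_DS = V_ov = V_GS − V_th = 1.86 − 0.438 = 1.42 V.
I_D = ½ k_n V_ov² = 0.5 × 3.9 × 1.42² = 3.94 mA.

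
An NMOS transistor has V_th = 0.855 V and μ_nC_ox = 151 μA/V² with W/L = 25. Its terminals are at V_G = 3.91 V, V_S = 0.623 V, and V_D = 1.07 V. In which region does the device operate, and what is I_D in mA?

Triode; I_D = 3.73 mA

V_GS = V_G − V_S = 3.91 − 0.623 = 3.29 V; V_DS = V_D − V_S = 1.07 − 0.623 = 0.447 V.
k_n = μ_nC_ox · (W/L) = 3.775 mA/V².
V_ov = V_GS − V_th = 3.29 − 0.855 = 2.43 V.
Since V_DS = 0.447 V < V_ov = 2.43 V, the device is in the triode region.
I_D = k_n [V_ov · V_DS − ½ V_DS²] = 3.775 × [2.43 × 0.447 − 0.5 × 0.447²] = 3.73 mA.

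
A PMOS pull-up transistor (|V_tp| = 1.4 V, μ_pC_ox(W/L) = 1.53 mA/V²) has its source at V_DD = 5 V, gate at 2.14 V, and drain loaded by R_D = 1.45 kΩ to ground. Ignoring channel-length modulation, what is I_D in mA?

V_SG = V_DD − V_G = 5 − 2.14 = 2.86 V, so V_ov = 2.86 − 1.4 = 1.46 V.
Assume saturation: I_D = ½ k_p V_ov² = 0.5 × 1.53 × 1.46² = 1.63 mA, giving V_SD = V_DD − I_D R_D = 5 − 1.63 × 1.45 = 2.64 V.
V_SD = 2.64 V ≥ V_ov = 1.46 V, confirming saturation.

I_D = 1.63 mA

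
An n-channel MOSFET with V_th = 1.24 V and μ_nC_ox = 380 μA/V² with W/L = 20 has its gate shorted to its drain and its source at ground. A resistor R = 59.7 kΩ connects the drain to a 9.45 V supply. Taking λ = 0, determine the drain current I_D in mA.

With gate tied to drain, V_GS = V_DS ≥ V_GS − V_th, so the device is in saturation.
k_n = μ_nC_ox · (W/L) = 7.6 mA/V².
KCL at the drain: ½ k_n (V_GS − V_th)² = (V_DD − V_GS)/R.
Let x = V_GS − 1.24. Then 227 x² + x − 8.21 = 0, giving x = 0.188 V (positive root), so V_GS = 1.43 V.
I_D = (V_DD − V_GS)/R = (9.45 − 1.43) / 59.7 = 0.134 mA.

I_D = 0.134 mA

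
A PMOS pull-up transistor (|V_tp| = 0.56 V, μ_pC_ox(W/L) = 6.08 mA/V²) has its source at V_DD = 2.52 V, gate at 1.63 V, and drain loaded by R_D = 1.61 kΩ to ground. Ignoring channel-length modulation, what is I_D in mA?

I_D = 0.331 mA

V_SG = V_DD − V_G = 2.52 − 1.63 = 0.89 V, so V_ov = 0.89 − 0.56 = 0.33 V.
Assume saturation: I_D = ½ k_p V_ov² = 0.5 × 6.08 × 0.33² = 0.331 mA, giving V_SD = V_DD − I_D R_D = 2.52 − 0.331 × 1.61 = 1.99 V.
V_SD = 1.99 V ≥ V_ov = 0.33 V, confirming saturation.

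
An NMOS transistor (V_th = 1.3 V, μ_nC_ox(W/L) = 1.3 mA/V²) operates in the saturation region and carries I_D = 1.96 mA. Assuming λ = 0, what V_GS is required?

V_GS = 3.04 V

In saturation I_D = ½ k_n (V_GS − V_th)², so V_GS − V_th = √(2 I_D / k_n) = √(2 × 1.96 / 1.3) = 1.74 V.
V_GS = 1.3 + 1.74 = 3.04 V.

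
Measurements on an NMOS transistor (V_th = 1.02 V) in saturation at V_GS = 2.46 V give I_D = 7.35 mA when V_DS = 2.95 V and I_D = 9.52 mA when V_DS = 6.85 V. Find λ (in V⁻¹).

λ = 0.0975 V⁻¹

With V_GS fixed, I_D ∝ (1 + λ V_DS) in saturation, so I_D2/I_D1 = (1 + λ V_DS2)/(1 + λ V_DS1).
9.52/7.35 = 1.295 = (1 + 6.85 λ)/(1 + 2.95 λ).
Solving: λ (I_D1 V_DS2 − I_D2 V_DS1) = I_D2 − I_D1, so λ = (9.52 − 7.35) / (7.35 × 6.85 − 9.52 × 2.95) = 2.17 / 22.3 = 0.0975 V⁻¹.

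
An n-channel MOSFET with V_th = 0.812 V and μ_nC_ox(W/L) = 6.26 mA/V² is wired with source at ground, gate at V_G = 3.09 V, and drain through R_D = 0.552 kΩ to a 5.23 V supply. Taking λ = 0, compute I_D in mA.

V_GS = V_G = 3.09 V, so V_ov = 3.09 − 0.812 = 2.28 V.
Assume saturation: I_D = ½ k_n V_ov² = 0.5 × 6.26 × 2.28² = 16.2 mA, giving V_DS = V_DD − I_D R_D = 5.23 − 16.2 × 0.552 = -3.74 V.
But -3.74 V < V_ov = 2.28 V, so the device is actually in triode.
In triode I_D = k_n[V_ov V_DS − ½ V_DS²] and I_D = (V_DD − V_DS)/R_D. Equating: 1.73 V_DS² − 8.872 V_DS + 5.23 = 0, giving V_DS = 0.679 V (the root below V_ov).
I_D = (5.23 − 0.679) / 0.552 = 8.24 mA.

I_D = 8.24 mA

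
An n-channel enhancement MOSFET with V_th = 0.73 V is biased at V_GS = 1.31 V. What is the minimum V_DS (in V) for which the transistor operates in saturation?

V_DS,sat = 0.580 V

The boundary between triode and saturation is V_DS = V_GS − V_th = V_ov.
V_ov = 1.31 − 0.73 = 0.58 V.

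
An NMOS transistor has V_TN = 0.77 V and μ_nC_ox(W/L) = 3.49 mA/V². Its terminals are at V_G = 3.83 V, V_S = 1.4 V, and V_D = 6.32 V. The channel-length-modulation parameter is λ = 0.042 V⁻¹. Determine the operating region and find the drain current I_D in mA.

Saturation; I_D = 5.80 mA

V_GS = V_G − V_S = 3.83 − 1.4 = 2.43 V; V_DS = V_D − V_S = 6.32 − 1.4 = 4.92 V.
V_ov = V_GS − V_TN = 2.43 − 0.77 = 1.66 V.
Since V_DS = 4.92 V ≥ V_ov = 1.66 V, the device is in saturation.
I_D = ½ k_n V_ov² (1 + λ V_DS) = 0.5 × 3.49 × 1.66² × (1 + 0.042 × 4.92) = 5.8 mA.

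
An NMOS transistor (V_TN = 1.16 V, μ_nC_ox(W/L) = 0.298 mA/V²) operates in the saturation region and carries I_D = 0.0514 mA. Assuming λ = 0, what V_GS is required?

V_GS = 1.75 V

In saturation I_D = ½ k_n (V_GS − V_TN)², so V_GS − V_TN = √(2 I_D / k_n) = √(2 × 0.0514 / 0.298) = 0.587 V.
V_GS = 1.16 + 0.587 = 1.75 V.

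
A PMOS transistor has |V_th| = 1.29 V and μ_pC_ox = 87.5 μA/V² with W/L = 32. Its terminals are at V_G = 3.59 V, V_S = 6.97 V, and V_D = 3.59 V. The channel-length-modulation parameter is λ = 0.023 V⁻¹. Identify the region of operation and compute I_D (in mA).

Saturation; I_D = 6.59 mA

V_SG = V_S − V_G = 6.97 − 3.59 = 3.38 V; V_SD = V_S − V_D = 6.97 − 3.59 = 3.38 V.
k_p = μ_pC_ox · (W/L) = 2.8 mA/V².
V_ov = V_SG − |V_th| = 3.38 − 1.29 = 2.09 V.
Since V_SD = 3.38 V ≥ V_ov = 2.09 V, the device is in saturation.
I_D = ½ k_p V_ov² (1 + λ V_SD) = 0.5 × 2.8 × 2.09² × (1 + 0.023 × 3.38) = 6.59 mA.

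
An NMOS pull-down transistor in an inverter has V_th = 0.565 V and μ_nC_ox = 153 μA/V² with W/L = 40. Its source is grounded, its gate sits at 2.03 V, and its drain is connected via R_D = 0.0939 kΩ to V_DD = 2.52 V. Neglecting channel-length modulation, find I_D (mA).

V_GS = V_G = 2.03 V, so V_ov = 2.03 − 0.565 = 1.46 V.
k_n = μ_nC_ox · (W/L) = 6.12 mA/V².
Assume saturation: I_D = ½ k_n V_ov² = 0.5 × 6.12 × 1.46² = 6.57 mA, giving V_DS = V_DD − I_D R_D = 2.52 − 6.57 × 0.0939 = 1.9 V.
V_DS = 1.9 V ≥ V_ov = 1.46 V, confirming saturation.

I_D = 6.57 mA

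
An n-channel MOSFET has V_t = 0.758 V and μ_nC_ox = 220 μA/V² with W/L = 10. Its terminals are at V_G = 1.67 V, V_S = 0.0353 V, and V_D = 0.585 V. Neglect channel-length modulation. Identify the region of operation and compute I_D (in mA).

Triode; I_D = 0.728 mA

V_GS = V_G − V_S = 1.67 − 0.0353 = 1.63 V; V_DS = V_D − V_S = 0.585 − 0.0353 = 0.55 V.
k_n = μ_nC_ox · (W/L) = 2.2 mA/V².
V_ov = V_GS − V_t = 1.63 − 0.758 = 0.877 V.
Since V_DS = 0.55 V < V_ov = 0.877 V, the device is in the triode region.
I_D = k_n [V_ov · V_DS − ½ V_DS²] = 2.2 × [0.877 × 0.55 − 0.5 × 0.55²] = 0.728 mA.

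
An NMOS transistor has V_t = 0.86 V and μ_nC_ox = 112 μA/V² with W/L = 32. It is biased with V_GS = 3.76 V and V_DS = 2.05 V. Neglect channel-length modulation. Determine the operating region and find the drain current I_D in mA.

Triode; I_D = 13.8 mA

k_n = μ_nC_ox · (W/L) = 3.584 mA/V².
V_ov = V_GS − V_t = 3.76 − 0.86 = 2.9 V.
Since V_DS = 2.05 V < V_ov = 2.9 V, the device is in the triode region.
I_D = k_n [V_ov · V_DS − ½ V_DS²] = 3.584 × [2.9 × 2.05 − 0.5 × 2.05²] = 13.8 mA.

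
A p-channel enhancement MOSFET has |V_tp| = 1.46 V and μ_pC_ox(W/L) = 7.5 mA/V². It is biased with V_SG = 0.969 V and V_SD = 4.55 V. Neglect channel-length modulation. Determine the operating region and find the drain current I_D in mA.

V_SG = 0.969 V < |V_tp| = 1.46 V, so the transistor is in cutoff.

Cutoff; I_D = 0 mA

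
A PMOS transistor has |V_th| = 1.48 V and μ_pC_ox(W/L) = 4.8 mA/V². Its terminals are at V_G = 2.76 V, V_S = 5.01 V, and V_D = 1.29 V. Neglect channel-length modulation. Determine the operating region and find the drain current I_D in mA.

Saturation; I_D = 1.42 mA

V_SG = V_S − V_G = 5.01 − 2.76 = 2.25 V; V_SD = V_S − V_D = 5.01 − 1.29 = 3.72 V.
V_ov = V_SG − |V_th| = 2.25 − 1.48 = 0.77 V.
Since V_SD = 3.72 V ≥ V_ov = 0.77 V, the device is in saturation.
I_D = ½ k_p V_ov² = 0.5 × 4.8 × 0.77² = 1.42 mA.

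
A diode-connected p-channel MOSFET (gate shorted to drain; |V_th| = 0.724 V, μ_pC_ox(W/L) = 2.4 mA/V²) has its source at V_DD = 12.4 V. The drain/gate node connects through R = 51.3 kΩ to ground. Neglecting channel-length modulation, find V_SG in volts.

With gate tied to drain, V_SG = V_SD ≥ V_SG − |V_th|, so the device is in saturation.
KCL at the drain: ½ k_p (V_SG − |V_th|)² = (V_DD − V_SG)/R.
Let x = V_SG − 0.724. Then 61.6 x² + x − 11.68 = 0, giving x = 0.427 V (positive root), so V_SG = 1.15 V.
I_D = (V_DD − V_SG)/R = (12.4 − 1.15) / 51.3 = 0.219 mA.

V_SG = 1.15 V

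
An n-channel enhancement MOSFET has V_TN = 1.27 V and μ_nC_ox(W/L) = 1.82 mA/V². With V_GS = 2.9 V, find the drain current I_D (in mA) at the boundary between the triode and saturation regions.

I_D = 2.42 mA

At the boundary V_DS = V_ov = V_GS − V_TN = 2.9 − 1.27 = 1.63 V.
I_D = ½ k_n V_ov² = 0.5 × 1.82 × 1.63² = 2.42 mA.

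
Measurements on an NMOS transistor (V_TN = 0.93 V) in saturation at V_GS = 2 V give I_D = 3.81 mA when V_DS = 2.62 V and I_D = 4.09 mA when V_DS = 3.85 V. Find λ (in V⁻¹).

With V_GS fixed, I_D ∝ (1 + λ V_DS) in saturation, so I_D2/I_D1 = (1 + λ V_DS2)/(1 + λ V_DS1).
4.09/3.81 = 1.073 = (1 + 3.85 λ)/(1 + 2.62 λ).
Solving: λ (I_D1 V_DS2 − I_D2 V_DS1) = I_D2 − I_D1, so λ = (4.09 − 3.81) / (3.81 × 3.85 − 4.09 × 2.62) = 0.28 / 3.95 = 0.0708 V⁻¹.

λ = 0.0708 V⁻¹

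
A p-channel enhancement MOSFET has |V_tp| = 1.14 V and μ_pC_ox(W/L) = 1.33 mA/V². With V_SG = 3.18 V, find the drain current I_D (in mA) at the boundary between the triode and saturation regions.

I_D = 2.77 mA

At the boundary V_SD = V_ov = V_SG − |V_tp| = 3.18 − 1.14 = 2.04 V.
I_D = ½ k_p V_ov² = 0.5 × 1.33 × 2.04² = 2.77 mA.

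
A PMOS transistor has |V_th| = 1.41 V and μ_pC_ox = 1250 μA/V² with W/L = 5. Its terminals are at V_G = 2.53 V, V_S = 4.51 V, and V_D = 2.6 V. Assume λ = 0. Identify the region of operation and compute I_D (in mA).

V_SG = V_S − V_G = 4.51 − 2.53 = 1.98 V; V_SD = V_S − V_D = 4.51 − 2.6 = 1.91 V.
k_p = μ_pC_ox · (W/L) = 6.25 mA/V².
V_ov = V_SG − |V_th| = 1.98 − 1.41 = 0.57 V.
Since V_SD = 1.91 V ≥ V_ov = 0.57 V, the device is in saturation.
I_D = ½ k_p V_ov² = 0.5 × 6.25 × 0.57² = 1.02 mA.

Saturation; I_D = 1.02 mA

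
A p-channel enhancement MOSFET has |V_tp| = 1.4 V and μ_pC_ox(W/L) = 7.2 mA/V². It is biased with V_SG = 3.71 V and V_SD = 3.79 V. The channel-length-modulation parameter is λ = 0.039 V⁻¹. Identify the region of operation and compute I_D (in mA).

V_ov = V_SG − |V_tp| = 3.71 − 1.4 = 2.31 V.
Since V_SD = 3.79 V ≥ V_ov = 2.31 V, the device is in saturation.
I_D = ½ k_p V_ov² (1 + λ V_SD) = 0.5 × 7.2 × 2.31² × (1 + 0.039 × 3.79) = 22 mA.

Saturation; I_D = 22.0 mA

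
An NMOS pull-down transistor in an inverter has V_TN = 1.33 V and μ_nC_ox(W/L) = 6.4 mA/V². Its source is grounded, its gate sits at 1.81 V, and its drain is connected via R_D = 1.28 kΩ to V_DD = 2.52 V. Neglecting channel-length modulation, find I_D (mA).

I_D = 0.737 mA

V_GS = V_G = 1.81 V, so V_ov = 1.81 − 1.33 = 0.48 V.
Assume saturation: I_D = ½ k_n V_ov² = 0.5 × 6.4 × 0.48² = 0.737 mA, giving V_DS = V_DD − I_D R_D = 2.52 − 0.737 × 1.28 = 1.58 V.
V_DS = 1.58 V ≥ V_ov = 0.48 V, confirming saturation.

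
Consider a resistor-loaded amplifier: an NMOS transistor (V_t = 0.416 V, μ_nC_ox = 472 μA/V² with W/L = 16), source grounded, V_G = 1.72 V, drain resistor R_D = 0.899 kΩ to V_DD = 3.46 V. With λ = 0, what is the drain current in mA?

V_GS = V_G = 1.72 V, so V_ov = 1.72 − 0.416 = 1.3 V.
k_n = μ_nC_ox · (W/L) = 7.552 mA/V².
Assume saturation: I_D = ½ k_n V_ov² = 0.5 × 7.552 × 1.3² = 6.42 mA, giving V_DS = V_DD − I_D R_D = 3.46 − 6.42 × 0.899 = -2.31 V.
But -2.31 V < V_ov = 1.3 V, so the device is actually in triode.
In triode I_D = k_n[V_ov V_DS − ½ V_DS²] and I_D = (V_DD − V_DS)/R_D. Equating: 3.39 V_DS² − 9.853 V_DS + 3.46 = 0, giving V_DS = 0.409 V (the root below V_ov).
I_D = (3.46 − 0.409) / 0.899 = 3.39 mA.

I_D = 3.39 mA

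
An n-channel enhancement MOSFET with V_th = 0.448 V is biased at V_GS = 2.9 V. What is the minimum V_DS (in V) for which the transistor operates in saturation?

V_DS,sat = 2.45 V

The boundary between triode and saturation is V_DS = V_GS − V_th = V_ov.
V_ov = 2.9 − 0.448 = 2.45 V.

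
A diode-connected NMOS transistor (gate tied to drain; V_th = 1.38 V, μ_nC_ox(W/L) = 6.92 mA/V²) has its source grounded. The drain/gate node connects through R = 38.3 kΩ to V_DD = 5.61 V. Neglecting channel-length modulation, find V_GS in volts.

V_GS = 1.55 V

With gate tied to drain, V_GS = V_DS ≥ V_GS − V_th, so the device is in saturation.
KCL at the drain: ½ k_n (V_GS − V_th)² = (V_DD − V_GS)/R.
Let x = V_GS − 1.38. Then 133 x² + x − 4.23 = 0, giving x = 0.175 V (positive root), so V_GS = 1.55 V.
I_D = (V_DD − V_GS)/R = (5.61 − 1.55) / 38.3 = 0.106 mA.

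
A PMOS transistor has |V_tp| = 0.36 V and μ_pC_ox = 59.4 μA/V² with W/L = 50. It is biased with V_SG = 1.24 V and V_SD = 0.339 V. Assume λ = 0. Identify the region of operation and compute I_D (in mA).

k_p = μ_pC_ox · (W/L) = 2.97 mA/V².
V_ov = V_SG − |V_tp| = 1.24 − 0.36 = 0.88 V.
Since V_SD = 0.339 V < V_ov = 0.88 V, the device is in the triode region.
I_D = k_p [V_ov · V_SD − ½ V_SD²] = 2.97 × [0.88 × 0.339 − 0.5 × 0.339²] = 0.715 mA.

Triode; I_D = 0.715 mA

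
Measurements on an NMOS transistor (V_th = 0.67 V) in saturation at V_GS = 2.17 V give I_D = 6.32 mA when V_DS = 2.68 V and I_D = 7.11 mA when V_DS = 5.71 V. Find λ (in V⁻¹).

λ = 0.0464 V⁻¹

With V_GS fixed, I_D ∝ (1 + λ V_DS) in saturation, so I_D2/I_D1 = (1 + λ V_DS2)/(1 + λ V_DS1).
7.11/6.32 = 1.125 = (1 + 5.71 λ)/(1 + 2.68 λ).
Solving: λ (I_D1 V_DS2 − I_D2 V_DS1) = I_D2 − I_D1, so λ = (7.11 − 6.32) / (6.32 × 5.71 − 7.11 × 2.68) = 0.79 / 17 = 0.0464 V⁻¹.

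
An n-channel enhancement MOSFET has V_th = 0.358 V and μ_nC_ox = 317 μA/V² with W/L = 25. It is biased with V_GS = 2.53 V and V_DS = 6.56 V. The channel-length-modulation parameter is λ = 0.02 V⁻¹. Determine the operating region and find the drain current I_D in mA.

Saturation; I_D = 21.1 mA

k_n = μ_nC_ox · (W/L) = 7.925 mA/V².
V_ov = V_GS − V_th = 2.53 − 0.358 = 2.17 V.
Since V_DS = 6.56 V ≥ V_ov = 2.17 V, the device is in saturation.
I_D = ½ k_n V_ov² (1 + λ V_DS) = 0.5 × 7.925 × 2.17² × (1 + 0.02 × 6.56) = 21.1 mA.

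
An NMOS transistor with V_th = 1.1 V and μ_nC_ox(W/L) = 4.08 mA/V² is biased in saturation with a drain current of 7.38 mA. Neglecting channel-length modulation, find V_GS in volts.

In saturation I_D = ½ k_n (V_GS − V_th)², so V_GS − V_th = √(2 I_D / k_n) = √(2 × 7.38 / 4.08) = 1.9 V.
V_GS = 1.1 + 1.9 = 3 V.

V_GS = 3.00 V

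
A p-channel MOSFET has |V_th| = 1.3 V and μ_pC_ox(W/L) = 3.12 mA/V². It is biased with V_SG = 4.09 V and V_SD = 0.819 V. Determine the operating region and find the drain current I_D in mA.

V_ov = V_SG − |V_th| = 4.09 − 1.3 = 2.79 V.
Since V_SD = 0.819 V < V_ov = 2.79 V, the device is in the triode region.
I_D = k_p [V_ov · V_SD − ½ V_SD²] = 3.12 × [2.79 × 0.819 − 0.5 × 0.819²] = 6.08 mA.

Triode; I_D = 6.08 mA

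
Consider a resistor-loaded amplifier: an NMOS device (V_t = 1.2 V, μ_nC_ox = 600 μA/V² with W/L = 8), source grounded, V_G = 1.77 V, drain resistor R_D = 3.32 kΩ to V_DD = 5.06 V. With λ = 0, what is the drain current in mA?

V_GS = V_G = 1.77 V, so V_ov = 1.77 − 1.2 = 0.57 V.
k_n = μ_nC_ox · (W/L) = 4.8 mA/V².
Assume saturation: I_D = ½ k_n V_ov² = 0.5 × 4.8 × 0.57² = 0.78 mA, giving V_DS = V_DD − I_D R_D = 5.06 − 0.78 × 3.32 = 2.47 V.
V_DS = 2.47 V ≥ V_ov = 0.57 V, confirming saturation.

I_D = 0.780 mA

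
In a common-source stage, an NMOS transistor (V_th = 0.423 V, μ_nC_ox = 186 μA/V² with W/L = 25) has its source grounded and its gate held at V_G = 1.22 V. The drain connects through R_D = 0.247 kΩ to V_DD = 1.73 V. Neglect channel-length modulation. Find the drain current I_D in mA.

V_GS = V_G = 1.22 V, so V_ov = 1.22 − 0.423 = 0.797 V.
k_n = μ_nC_ox · (W/L) = 4.65 mA/V².
Assume saturation: I_D = ½ k_n V_ov² = 0.5 × 4.65 × 0.797² = 1.48 mA, giving V_DS = V_DD − I_D R_D = 1.73 − 1.48 × 0.247 = 1.37 V.
V_DS = 1.37 V ≥ V_ov = 0.797 V, confirming saturation.

I_D = 1.48 mA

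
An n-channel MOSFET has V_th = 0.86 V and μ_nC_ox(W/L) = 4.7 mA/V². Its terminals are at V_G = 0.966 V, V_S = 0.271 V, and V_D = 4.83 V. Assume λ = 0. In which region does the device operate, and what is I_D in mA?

V_GS = V_G − V_S = 0.966 − 0.271 = 0.695 V; V_DS = V_D − V_S = 4.83 − 0.271 = 4.56 V.
V_GS = 0.695 V < V_th = 0.86 V, so the transistor is in cutoff.

Cutoff; I_D = 0 mA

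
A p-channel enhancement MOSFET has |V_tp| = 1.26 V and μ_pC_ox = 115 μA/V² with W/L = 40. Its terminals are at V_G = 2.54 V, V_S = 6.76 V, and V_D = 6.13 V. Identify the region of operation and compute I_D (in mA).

V_SG = V_S − V_G = 6.76 − 2.54 = 4.22 V; V_SD = V_S − V_D = 6.76 − 6.13 = 0.63 V.
k_p = μ_pC_ox · (W/L) = 4.6 mA/V².
V_ov = V_SG − |V_tp| = 4.22 − 1.26 = 2.96 V.
Since V_SD = 0.63 V < V_ov = 2.96 V, the device is in the triode region.
I_D = k_p [V_ov · V_SD − ½ V_SD²] = 4.6 × [2.96 × 0.63 − 0.5 × 0.63²] = 7.67 mA.

Triode; I_D = 7.67 mA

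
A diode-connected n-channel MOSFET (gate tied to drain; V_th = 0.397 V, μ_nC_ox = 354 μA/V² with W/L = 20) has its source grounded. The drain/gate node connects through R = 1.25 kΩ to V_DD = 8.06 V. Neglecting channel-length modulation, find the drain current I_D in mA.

With gate tied to drain, V_GS = V_DS ≥ V_GS − V_th, so the device is in saturation.
k_n = μ_nC_ox · (W/L) = 7.08 mA/V².
KCL at the drain: ½ k_n (V_GS − V_th)² = (V_DD − V_GS)/R.
Let x = V_GS − 0.397. Then 4.42 x² + x − 7.663 = 0, giving x = 1.21 V (positive root), so V_GS = 1.6 V.
I_D = (V_DD − V_GS)/R = (8.06 − 1.6) / 1.25 = 5.16 mA.

I_D = 5.16 mA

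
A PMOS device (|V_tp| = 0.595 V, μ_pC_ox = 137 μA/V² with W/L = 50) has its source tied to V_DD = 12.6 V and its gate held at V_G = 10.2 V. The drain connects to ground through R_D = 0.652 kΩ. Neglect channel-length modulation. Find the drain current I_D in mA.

I_D = 11.2 mA

V_SG = V_DD − V_G = 12.6 − 10.2 = 2.4 V, so V_ov = 2.4 − 0.595 = 1.81 V.
k_p = μ_pC_ox · (W/L) = 6.85 mA/V².
Assume saturation: I_D = ½ k_p V_ov² = 0.5 × 6.85 × 1.81² = 11.2 mA, giving V_SD = V_DD − I_D R_D = 12.6 − 11.2 × 0.652 = 5.32 V.
V_SD = 5.32 V ≥ V_ov = 1.81 V, confirming saturation.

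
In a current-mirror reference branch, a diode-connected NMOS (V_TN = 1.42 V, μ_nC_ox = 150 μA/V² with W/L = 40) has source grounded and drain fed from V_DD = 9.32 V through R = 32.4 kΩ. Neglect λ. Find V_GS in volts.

V_GS = 1.70 V

With gate tied to drain, V_GS = V_DS ≥ V_GS − V_TN, so the device is in saturation.
k_n = μ_nC_ox · (W/L) = 6 mA/V².
KCL at the drain: ½ k_n (V_GS − V_TN)² = (V_DD − V_GS)/R.
Let x = V_GS − 1.42. Then 97.2 x² + x − 7.9 = 0, giving x = 0.28 V (positive root), so V_GS = 1.7 V.
I_D = (V_DD − V_GS)/R = (9.32 − 1.7) / 32.4 = 0.235 mA.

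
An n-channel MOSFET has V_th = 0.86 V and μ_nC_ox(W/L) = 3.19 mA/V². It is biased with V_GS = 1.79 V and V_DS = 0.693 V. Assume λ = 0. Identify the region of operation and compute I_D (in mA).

Triode; I_D = 1.29 mA

V_ov = V_GS − V_th = 1.79 − 0.86 = 0.93 V.
Since V_DS = 0.693 V < V_ov = 0.93 V, the device is in the triode region.
I_D = k_n [V_ov · V_DS − ½ V_DS²] = 3.19 × [0.93 × 0.693 − 0.5 × 0.693²] = 1.29 mA.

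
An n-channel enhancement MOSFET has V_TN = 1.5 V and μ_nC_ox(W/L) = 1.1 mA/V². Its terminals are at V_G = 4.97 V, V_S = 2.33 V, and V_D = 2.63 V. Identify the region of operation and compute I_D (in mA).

V_GS = V_G − V_S = 4.97 − 2.33 = 2.64 V; V_DS = V_D − V_S = 2.63 − 2.33 = 0.3 V.
V_ov = V_GS − V_TN = 2.64 − 1.5 = 1.14 V.
Since V_DS = 0.3 V < V_ov = 1.14 V, the device is in the triode region.
I_D = k_n [V_ov · V_DS − ½ V_DS²] = 1.1 × [1.14 × 0.3 − 0.5 × 0.3²] = 0.327 mA.

Triode; I_D = 0.327 mA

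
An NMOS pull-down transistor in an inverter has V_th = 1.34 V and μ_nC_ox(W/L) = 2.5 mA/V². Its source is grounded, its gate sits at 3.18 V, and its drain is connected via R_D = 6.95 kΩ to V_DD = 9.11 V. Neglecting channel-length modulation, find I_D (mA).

I_D = 1.27 mA

V_GS = V_G = 3.18 V, so V_ov = 3.18 − 1.34 = 1.84 V.
Assume saturation: I_D = ½ k_n V_ov² = 0.5 × 2.5 × 1.84² = 4.23 mA, giving V_DS = V_DD − I_D R_D = 9.11 − 4.23 × 6.95 = -20.3 V.
But -20.3 V < V_ov = 1.84 V, so the device is actually in triode.
In triode I_D = k_n[V_ov V_DS − ½ V_DS²] and I_D = (V_DD − V_DS)/R_D. Equating: 8.69 V_DS² − 32.97 V_DS + 9.11 = 0, giving V_DS = 0.3 V (the root below V_ov).
I_D = (9.11 − 0.3) / 6.95 = 1.27 mA.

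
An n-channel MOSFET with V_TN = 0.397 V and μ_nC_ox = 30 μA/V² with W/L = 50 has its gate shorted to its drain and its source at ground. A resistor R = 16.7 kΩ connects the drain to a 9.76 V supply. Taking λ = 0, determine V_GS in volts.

V_GS = 1.22 V

With gate tied to drain, V_GS = V_DS ≥ V_GS − V_TN, so the device is in saturation.
k_n = μ_nC_ox · (W/L) = 1.5 mA/V².
KCL at the drain: ½ k_n (V_GS − V_TN)² = (V_DD − V_GS)/R.
Let x = V_GS − 0.397. Then 12.5 x² + x − 9.363 = 0, giving x = 0.826 V (positive root), so V_GS = 1.22 V.
I_D = (V_DD − V_GS)/R = (9.76 − 1.22) / 16.7 = 0.511 mA.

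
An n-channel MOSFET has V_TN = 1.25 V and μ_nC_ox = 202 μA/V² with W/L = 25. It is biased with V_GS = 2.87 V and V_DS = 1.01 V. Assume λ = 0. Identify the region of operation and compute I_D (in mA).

k_n = μ_nC_ox · (W/L) = 5.05 mA/V².
V_ov = V_GS − V_TN = 2.87 − 1.25 = 1.62 V.
Since V_DS = 1.01 V < V_ov = 1.62 V, the device is in the triode region.
I_D = k_n [V_ov · V_DS − ½ V_DS²] = 5.05 × [1.62 × 1.01 − 0.5 × 1.01²] = 5.69 mA.

Triode; I_D = 5.69 mA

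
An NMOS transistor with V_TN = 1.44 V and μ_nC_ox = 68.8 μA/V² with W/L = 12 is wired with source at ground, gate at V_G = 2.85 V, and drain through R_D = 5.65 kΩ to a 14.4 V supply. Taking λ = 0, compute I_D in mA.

V_GS = V_G = 2.85 V, so V_ov = 2.85 − 1.44 = 1.41 V.
k_n = μ_nC_ox · (W/L) = 0.8256 mA/V².
Assume saturation: I_D = ½ k_n V_ov² = 0.5 × 0.8256 × 1.41² = 0.821 mA, giving V_DS = V_DD − I_D R_D = 14.4 − 0.821 × 5.65 = 9.76 V.
V_DS = 9.76 V ≥ V_ov = 1.41 V, confirming saturation.

I_D = 0.821 mA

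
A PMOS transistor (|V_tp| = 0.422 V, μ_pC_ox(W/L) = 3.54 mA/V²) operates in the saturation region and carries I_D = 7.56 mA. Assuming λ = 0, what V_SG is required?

In saturation I_D = ½ k_p (V_SG − |V_tp|)², so V_SG − |V_tp| = √(2 I_D / k_p) = √(2 × 7.56 / 3.54) = 2.07 V.
V_SG = 0.422 + 2.07 = 2.49 V.

V_SG = 2.49 V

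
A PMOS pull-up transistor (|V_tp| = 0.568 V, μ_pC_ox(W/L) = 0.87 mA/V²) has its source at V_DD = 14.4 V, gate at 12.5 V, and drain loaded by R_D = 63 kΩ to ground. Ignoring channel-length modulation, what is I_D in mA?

I_D = 0.225 mA

V_SG = V_DD − V_G = 14.4 − 12.5 = 1.9 V, so V_ov = 1.9 − 0.568 = 1.33 V.
Assume saturation: I_D = ½ k_p V_ov² = 0.5 × 0.87 × 1.33² = 0.772 mA, giving V_SD = V_DD − I_D R_D = 14.4 − 0.772 × 63 = -34.2 V.
But -34.2 V < V_ov = 1.33 V, so the device is actually in triode.
In triode I_D = k_p[V_ov V_SD − ½ V_SD²] and I_D = (V_DD − V_SD)/R_D. Equating: 27.4 V_SD² − 74.01 V_SD + 14.4 = 0, giving V_SD = 0.211 V (the root below V_ov).
I_D = (14.4 − 0.211) / 63 = 0.225 mA.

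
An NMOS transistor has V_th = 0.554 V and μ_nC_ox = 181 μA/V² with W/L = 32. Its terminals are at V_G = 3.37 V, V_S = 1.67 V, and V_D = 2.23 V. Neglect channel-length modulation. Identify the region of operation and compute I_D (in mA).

Triode; I_D = 2.81 mA

V_GS = V_G − V_S = 3.37 − 1.67 = 1.7 V; V_DS = V_D − V_S = 2.23 − 1.67 = 0.56 V.
k_n = μ_nC_ox · (W/L) = 5.792 mA/V².
V_ov = V_GS − V_th = 1.7 − 0.554 = 1.15 V.
Since V_DS = 0.56 V < V_ov = 1.15 V, the device is in the triode region.
I_D = k_n [V_ov · V_DS − ½ V_DS²] = 5.792 × [1.15 × 0.56 − 0.5 × 0.56²] = 2.81 mA.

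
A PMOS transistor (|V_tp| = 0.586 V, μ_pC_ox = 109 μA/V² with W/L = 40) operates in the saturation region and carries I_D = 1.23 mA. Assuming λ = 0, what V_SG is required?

V_SG = 1.34 V

k_p = μ_pC_ox · (W/L) = 4.36 mA/V².
In saturation I_D = ½ k_p (V_SG − |V_tp|)², so V_SG − |V_tp| = √(2 I_D / k_p) = √(2 × 1.23 / 4.36) = 0.751 V.
V_SG = 0.586 + 0.751 = 1.34 V.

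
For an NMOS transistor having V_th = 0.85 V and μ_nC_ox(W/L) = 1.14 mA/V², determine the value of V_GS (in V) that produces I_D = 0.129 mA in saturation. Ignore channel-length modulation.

V_GS = 1.33 V

In saturation I_D = ½ k_n (V_GS − V_th)², so V_GS − V_th = √(2 I_D / k_n) = √(2 × 0.129 / 1.14) = 0.476 V.
V_GS = 0.85 + 0.476 = 1.33 V.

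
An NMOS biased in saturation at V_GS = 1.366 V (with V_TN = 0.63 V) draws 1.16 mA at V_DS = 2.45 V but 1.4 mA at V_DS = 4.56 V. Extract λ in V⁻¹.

λ = 0.129 V⁻¹

With V_GS fixed, I_D ∝ (1 + λ V_DS) in saturation, so I_D2/I_D1 = (1 + λ V_DS2)/(1 + λ V_DS1).
1.4/1.16 = 1.207 = (1 + 4.56 λ)/(1 + 2.45 λ).
Solving: λ (I_D1 V_DS2 − I_D2 V_DS1) = I_D2 − I_D1, so λ = (1.4 − 1.16) / (1.16 × 4.56 − 1.4 × 2.45) = 0.24 / 1.86 = 0.129 V⁻¹.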